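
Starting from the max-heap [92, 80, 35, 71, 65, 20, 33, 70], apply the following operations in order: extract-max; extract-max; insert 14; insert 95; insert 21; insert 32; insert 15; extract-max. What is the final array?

extract-max → returns 92:
  remove root 92; move last element 70 to root → [70, 80, 35, 71, 65, 20, 33]
  70 vs larger child 80 at index 1, swap → [80, 70, 35, 71, 65, 20, 33]
  70 vs larger child 71 at index 3, swap → [80, 71, 35, 70, 65, 20, 33]
extract-max → returns 80:
  remove root 80; move last element 33 to root → [33, 71, 35, 70, 65, 20]
  33 vs larger child 71 at index 1, swap → [71, 33, 35, 70, 65, 20]
  33 vs larger child 70 at index 3, swap → [71, 70, 35, 33, 65, 20]
insert 14:
  append 14 at index 6 → [71, 70, 35, 33, 65, 20, 14] (no swap needed)
insert 95:
  append 95 at index 7 → [71, 70, 35, 33, 65, 20, 14, 95]
  95 > parent 33 at index 3, swap → [71, 70, 35, 95, 65, 20, 14, 33]
  95 > parent 70 at index 1, swap → [71, 95, 35, 70, 65, 20, 14, 33]
  95 > parent 71 at index 0, swap → [95, 71, 35, 70, 65, 20, 14, 33]
insert 21:
  append 21 at index 8 → [95, 71, 35, 70, 65, 20, 14, 33, 21] (no swap needed)
insert 32:
  append 32 at index 9 → [95, 71, 35, 70, 65, 20, 14, 33, 21, 32] (no swap needed)
insert 15:
  append 15 at index 10 → [95, 71, 35, 70, 65, 20, 14, 33, 21, 32, 15] (no swap needed)
extract-max → returns 95:
  remove root 95; move last element 15 to root → [15, 71, 35, 70, 65, 20, 14, 33, 21, 32]
  15 vs larger child 71 at index 1, swap → [71, 15, 35, 70, 65, 20, 14, 33, 21, 32]
  15 vs larger child 70 at index 3, swap → [71, 70, 35, 15, 65, 20, 14, 33, 21, 32]
  15 vs larger child 33 at index 7, swap → [71, 70, 35, 33, 65, 20, 14, 15, 21, 32]

[71, 70, 35, 33, 65, 20, 14, 15, 21, 32]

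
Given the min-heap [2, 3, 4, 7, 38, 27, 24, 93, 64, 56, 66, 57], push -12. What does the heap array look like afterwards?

append -12 at index 12 → [2, 3, 4, 7, 38, 27, 24, 93, 64, 56, 66, 57, -12]
-12 < parent 27 at index 5, swap → [2, 3, 4, 7, 38, -12, 24, 93, 64, 56, 66, 57, 27]
-12 < parent 4 at index 2, swap → [2, 3, -12, 7, 38, 4, 24, 93, 64, 56, 66, 57, 27]
-12 < parent 2 at index 0, swap → [-12, 3, 2, 7, 38, 4, 24, 93, 64, 56, 66, 57, 27]

[-12, 3, 2, 7, 38, 4, 24, 93, 64, 56, 66, 57, 27]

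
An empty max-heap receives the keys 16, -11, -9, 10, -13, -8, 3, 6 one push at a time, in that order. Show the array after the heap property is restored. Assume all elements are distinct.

[16, 10, 3, 6, -13, -9, -8, -11]

Insert 16:
  append 16 at index 0 → [16] (no swap needed)
Insert -11:
  append -11 at index 1 → [16, -11] (no swap needed)
Insert -9:
  append -9 at index 2 → [16, -11, -9] (no swap needed)
Insert 10:
  append 10 at index 3 → [16, -11, -9, 10]
  10 > parent -11 at index 1, swap → [16, 10, -9, -11]
Insert -13:
  append -13 at index 4 → [16, 10, -9, -11, -13] (no swap needed)
Insert -8:
  append -8 at index 5 → [16, 10, -9, -11, -13, -8]
  -8 > parent -9 at index 2, swap → [16, 10, -8, -11, -13, -9]
Insert 3:
  append 3 at index 6 → [16, 10, -8, -11, -13, -9, 3]
  3 > parent -8 at index 2, swap → [16, 10, 3, -11, -13, -9, -8]
Insert 6:
  append 6 at index 7 → [16, 10, 3, -11, -13, -9, -8, 6]
  6 > parent -11 at index 3, swap → [16, 10, 3, 6, -13, -9, -8, -11]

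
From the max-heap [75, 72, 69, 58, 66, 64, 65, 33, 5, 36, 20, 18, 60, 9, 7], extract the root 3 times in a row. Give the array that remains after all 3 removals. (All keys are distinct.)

extract-max #1 returns 75:
  remove root 75; move last element 7 to root → [7, 72, 69, 58, 66, 64, 65, 33, 5, 36, 20, 18, 60, 9]
  7 vs larger child 72 at index 1, swap → [72, 7, 69, 58, 66, 64, 65, 33, 5, 36, 20, 18, 60, 9]
  7 vs larger child 66 at index 4, swap → [72, 66, 69, 58, 7, 64, 65, 33, 5, 36, 20, 18, 60, 9]
  7 vs larger child 36 at index 9, swap → [72, 66, 69, 58, 36, 64, 65, 33, 5, 7, 20, 18, 60, 9]
extract-max #2 returns 72:
  remove root 72; move last element 9 to root → [9, 66, 69, 58, 36, 64, 65, 33, 5, 7, 20, 18, 60]
  9 vs larger child 69 at index 2, swap → [69, 66, 9, 58, 36, 64, 65, 33, 5, 7, 20, 18, 60]
  9 vs larger child 65 at index 6, swap → [69, 66, 65, 58, 36, 64, 9, 33, 5, 7, 20, 18, 60]
extract-max #3 returns 69:
  remove root 69; move last element 60 to root → [60, 66, 65, 58, 36, 64, 9, 33, 5, 7, 20, 18]
  60 vs larger child 66 at index 1, swap → [66, 60, 65, 58, 36, 64, 9, 33, 5, 7, 20, 18]

[66, 60, 65, 58, 36, 64, 9, 33, 5, 7, 20, 18]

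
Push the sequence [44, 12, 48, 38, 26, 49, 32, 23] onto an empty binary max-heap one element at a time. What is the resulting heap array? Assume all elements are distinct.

Insert 44:
  append 44 at index 0 → [44] (no swap needed)
Insert 12:
  append 12 at index 1 → [44, 12] (no swap needed)
Insert 48:
  append 48 at index 2 → [44, 12, 48]
  48 > parent 44 at index 0, swap → [48, 12, 44]
Insert 38:
  append 38 at index 3 → [48, 12, 44, 38]
  38 > parent 12 at index 1, swap → [48, 38, 44, 12]
Insert 26:
  append 26 at index 4 → [48, 38, 44, 12, 26] (no swap needed)
Insert 49:
  append 49 at index 5 → [48, 38, 44, 12, 26, 49]
  49 > parent 44 at index 2, swap → [48, 38, 49, 12, 26, 44]
  49 > parent 48 at index 0, swap → [49, 38, 48, 12, 26, 44]
Insert 32:
  append 32 at index 6 → [49, 38, 48, 12, 26, 44, 32] (no swap needed)
Insert 23:
  append 23 at index 7 → [49, 38, 48, 12, 26, 44, 32, 23]
  23 > parent 12 at index 3, swap → [49, 38, 48, 23, 26, 44, 32, 12]

[49, 38, 48, 23, 26, 44, 32, 12]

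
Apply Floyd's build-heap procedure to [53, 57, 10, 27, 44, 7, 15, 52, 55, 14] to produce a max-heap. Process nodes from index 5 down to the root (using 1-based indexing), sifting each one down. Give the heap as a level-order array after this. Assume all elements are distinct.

[57, 55, 15, 53, 44, 7, 10, 52, 27, 14]

sift down from index 5: already satisfies heap property
sift down from index 4:
  27 vs larger child 55 at index 9, swap → [53, 57, 10, 55, 44, 7, 15, 52, 27, 14]
sift down from index 3:
  10 vs larger child 15 at index 7, swap → [53, 57, 15, 55, 44, 7, 10, 52, 27, 14]
sift down from index 2: already satisfies heap property
sift down from index 1:
  53 vs larger child 57 at index 2, swap → [57, 53, 15, 55, 44, 7, 10, 52, 27, 14]
  53 vs larger child 55 at index 4, swap → [57, 55, 15, 53, 44, 7, 10, 52, 27, 14]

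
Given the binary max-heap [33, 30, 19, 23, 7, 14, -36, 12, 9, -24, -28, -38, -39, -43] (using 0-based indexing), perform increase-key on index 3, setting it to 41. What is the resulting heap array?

set index 3 from 23 to 41 → [33, 30, 19, 41, 7, 14, -36, 12, 9, -24, -28, -38, -39, -43]
41 > parent 30 at index 1, swap → [33, 41, 19, 30, 7, 14, -36, 12, 9, -24, -28, -38, -39, -43]
41 > parent 33 at index 0, swap → [41, 33, 19, 30, 7, 14, -36, 12, 9, -24, -28, -38, -39, -43]

[41, 33, 19, 30, 7, 14, -36, 12, 9, -24, -28, -38, -39, -43]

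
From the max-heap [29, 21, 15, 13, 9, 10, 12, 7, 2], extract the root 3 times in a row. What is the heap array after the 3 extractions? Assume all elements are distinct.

[13, 9, 12, 7, 2, 10]

extract-max #1 returns 29:
  remove root 29; move last element 2 to root → [2, 21, 15, 13, 9, 10, 12, 7]
  2 vs larger child 21 at index 1, swap → [21, 2, 15, 13, 9, 10, 12, 7]
  2 vs larger child 13 at index 3, swap → [21, 13, 15, 2, 9, 10, 12, 7]
  2 vs only child 7 at index 7, swap → [21, 13, 15, 7, 9, 10, 12, 2]
extract-max #2 returns 21:
  remove root 21; move last element 2 to root → [2, 13, 15, 7, 9, 10, 12]
  2 vs larger child 15 at index 2, swap → [15, 13, 2, 7, 9, 10, 12]
  2 vs larger child 12 at index 6, swap → [15, 13, 12, 7, 9, 10, 2]
extract-max #3 returns 15:
  remove root 15; move last element 2 to root → [2, 13, 12, 7, 9, 10]
  2 vs larger child 13 at index 1, swap → [13, 2, 12, 7, 9, 10]
  2 vs larger child 9 at index 4, swap → [13, 9, 12, 7, 2, 10]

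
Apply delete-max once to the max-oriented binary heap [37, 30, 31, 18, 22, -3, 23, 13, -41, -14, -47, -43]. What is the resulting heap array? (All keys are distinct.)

[31, 30, 23, 18, 22, -3, -43, 13, -41, -14, -47]

remove root 37; move last element -43 to root → [-43, 30, 31, 18, 22, -3, 23, 13, -41, -14, -47]
-43 vs larger child 31 at index 2, swap → [31, 30, -43, 18, 22, -3, 23, 13, -41, -14, -47]
-43 vs larger child 23 at index 6, swap → [31, 30, 23, 18, 22, -3, -43, 13, -41, -14, -47]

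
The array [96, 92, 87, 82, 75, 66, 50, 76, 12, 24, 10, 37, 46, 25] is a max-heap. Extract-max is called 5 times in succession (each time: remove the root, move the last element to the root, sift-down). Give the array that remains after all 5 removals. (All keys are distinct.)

[75, 37, 66, 25, 24, 46, 50, 10, 12]

extract-max #1 returns 96:
  remove root 96; move last element 25 to root → [25, 92, 87, 82, 75, 66, 50, 76, 12, 24, 10, 37, 46]
  25 vs larger child 92 at index 1, swap → [92, 25, 87, 82, 75, 66, 50, 76, 12, 24, 10, 37, 46]
  25 vs larger child 82 at index 3, swap → [92, 82, 87, 25, 75, 66, 50, 76, 12, 24, 10, 37, 46]
  25 vs larger child 76 at index 7, swap → [92, 82, 87, 76, 75, 66, 50, 25, 12, 24, 10, 37, 46]
extract-max #2 returns 92:
  remove root 92; move last element 46 to root → [46, 82, 87, 76, 75, 66, 50, 25, 12, 24, 10, 37]
  46 vs larger child 87 at index 2, swap → [87, 82, 46, 76, 75, 66, 50, 25, 12, 24, 10, 37]
  46 vs larger child 66 at index 5, swap → [87, 82, 66, 76, 75, 46, 50, 25, 12, 24, 10, 37]
extract-max #3 returns 87:
  remove root 87; move last element 37 to root → [37, 82, 66, 76, 75, 46, 50, 25, 12, 24, 10]
  37 vs larger child 82 at index 1, swap → [82, 37, 66, 76, 75, 46, 50, 25, 12, 24, 10]
  37 vs larger child 76 at index 3, swap → [82, 76, 66, 37, 75, 46, 50, 25, 12, 24, 10]
extract-max #4 returns 82:
  remove root 82; move last element 10 to root → [10, 76, 66, 37, 75, 46, 50, 25, 12, 24]
  10 vs larger child 76 at index 1, swap → [76, 10, 66, 37, 75, 46, 50, 25, 12, 24]
  10 vs larger child 75 at index 4, swap → [76, 75, 66, 37, 10, 46, 50, 25, 12, 24]
  10 vs only child 24 at index 9, swap → [76, 75, 66, 37, 24, 46, 50, 25, 12, 10]
extract-max #5 returns 76:
  remove root 76; move last element 10 to root → [10, 75, 66, 37, 24, 46, 50, 25, 12]
  10 vs larger child 75 at index 1, swap → [75, 10, 66, 37, 24, 46, 50, 25, 12]
  10 vs larger child 37 at index 3, swap → [75, 37, 66, 10, 24, 46, 50, 25, 12]
  10 vs larger child 25 at index 7, swap → [75, 37, 66, 25, 24, 46, 50, 10, 12]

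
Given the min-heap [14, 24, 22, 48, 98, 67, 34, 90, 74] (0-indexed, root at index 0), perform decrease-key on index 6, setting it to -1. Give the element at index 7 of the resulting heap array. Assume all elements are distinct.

set index 6 from 34 to -1 → [14, 24, 22, 48, 98, 67, -1, 90, 74]
-1 < parent 22 at index 2, swap → [14, 24, -1, 48, 98, 67, 22, 90, 74]
-1 < parent 14 at index 0, swap → [-1, 24, 14, 48, 98, 67, 22, 90, 74]
resulting array: [-1, 24, 14, 48, 98, 67, 22, 90, 74]

90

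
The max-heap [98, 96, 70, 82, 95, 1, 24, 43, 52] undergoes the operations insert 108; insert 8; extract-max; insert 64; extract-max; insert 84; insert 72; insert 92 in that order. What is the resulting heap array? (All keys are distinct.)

insert 108:
  append 108 at index 9 → [98, 96, 70, 82, 95, 1, 24, 43, 52, 108]
  108 > parent 95 at index 4, swap → [98, 96, 70, 82, 108, 1, 24, 43, 52, 95]
  108 > parent 96 at index 1, swap → [98, 108, 70, 82, 96, 1, 24, 43, 52, 95]
  108 > parent 98 at index 0, swap → [108, 98, 70, 82, 96, 1, 24, 43, 52, 95]
insert 8:
  append 8 at index 10 → [108, 98, 70, 82, 96, 1, 24, 43, 52, 95, 8] (no swap needed)
extract-max → returns 108:
  remove root 108; move last element 8 to root → [8, 98, 70, 82, 96, 1, 24, 43, 52, 95]
  8 vs larger child 98 at index 1, swap → [98, 8, 70, 82, 96, 1, 24, 43, 52, 95]
  8 vs larger child 96 at index 4, swap → [98, 96, 70, 82, 8, 1, 24, 43, 52, 95]
  8 vs only child 95 at index 9, swap → [98, 96, 70, 82, 95, 1, 24, 43, 52, 8]
insert 64:
  append 64 at index 10 → [98, 96, 70, 82, 95, 1, 24, 43, 52, 8, 64] (no swap needed)
extract-max → returns 98:
  remove root 98; move last element 64 to root → [64, 96, 70, 82, 95, 1, 24, 43, 52, 8]
  64 vs larger child 96 at index 1, swap → [96, 64, 70, 82, 95, 1, 24, 43, 52, 8]
  64 vs larger child 95 at index 4, swap → [96, 95, 70, 82, 64, 1, 24, 43, 52, 8]
insert 84:
  append 84 at index 10 → [96, 95, 70, 82, 64, 1, 24, 43, 52, 8, 84]
  84 > parent 64 at index 4, swap → [96, 95, 70, 82, 84, 1, 24, 43, 52, 8, 64]
insert 72:
  append 72 at index 11 → [96, 95, 70, 82, 84, 1, 24, 43, 52, 8, 64, 72]
  72 > parent 1 at index 5, swap → [96, 95, 70, 82, 84, 72, 24, 43, 52, 8, 64, 1]
  72 > parent 70 at index 2, swap → [96, 95, 72, 82, 84, 70, 24, 43, 52, 8, 64, 1]
insert 92:
  append 92 at index 12 → [96, 95, 72, 82, 84, 70, 24, 43, 52, 8, 64, 1, 92]
  92 > parent 70 at index 5, swap → [96, 95, 72, 82, 84, 92, 24, 43, 52, 8, 64, 1, 70]
  92 > parent 72 at index 2, swap → [96, 95, 92, 82, 84, 72, 24, 43, 52, 8, 64, 1, 70]

[96, 95, 92, 82, 84, 72, 24, 43, 52, 8, 64, 1, 70]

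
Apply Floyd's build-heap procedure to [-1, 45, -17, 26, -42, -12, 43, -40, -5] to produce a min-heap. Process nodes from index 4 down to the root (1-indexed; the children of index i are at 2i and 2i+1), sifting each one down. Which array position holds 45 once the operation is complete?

5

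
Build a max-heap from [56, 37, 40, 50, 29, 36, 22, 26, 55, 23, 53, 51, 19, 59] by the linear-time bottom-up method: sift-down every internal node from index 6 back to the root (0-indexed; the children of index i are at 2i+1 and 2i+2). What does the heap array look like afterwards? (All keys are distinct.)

sift down from index 6:
  22 vs only child 59 at index 13, swap → [56, 37, 40, 50, 29, 36, 59, 26, 55, 23, 53, 51, 19, 22]
sift down from index 5:
  36 vs larger child 51 at index 11, swap → [56, 37, 40, 50, 29, 51, 59, 26, 55, 23, 53, 36, 19, 22]
sift down from index 4:
  29 vs larger child 53 at index 10, swap → [56, 37, 40, 50, 53, 51, 59, 26, 55, 23, 29, 36, 19, 22]
sift down from index 3:
  50 vs larger child 55 at index 8, swap → [56, 37, 40, 55, 53, 51, 59, 26, 50, 23, 29, 36, 19, 22]
sift down from index 2:
  40 vs larger child 59 at index 6, swap → [56, 37, 59, 55, 53, 51, 40, 26, 50, 23, 29, 36, 19, 22]
sift down from index 1:
  37 vs larger child 55 at index 3, swap → [56, 55, 59, 37, 53, 51, 40, 26, 50, 23, 29, 36, 19, 22]
  37 vs larger child 50 at index 8, swap → [56, 55, 59, 50, 53, 51, 40, 26, 37, 23, 29, 36, 19, 22]
sift down from index 0:
  56 vs larger child 59 at index 2, swap → [59, 55, 56, 50, 53, 51, 40, 26, 37, 23, 29, 36, 19, 22]

[59, 55, 56, 50, 53, 51, 40, 26, 37, 23, 29, 36, 19, 22]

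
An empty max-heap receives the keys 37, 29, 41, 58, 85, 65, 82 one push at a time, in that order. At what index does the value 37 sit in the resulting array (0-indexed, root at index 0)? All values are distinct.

5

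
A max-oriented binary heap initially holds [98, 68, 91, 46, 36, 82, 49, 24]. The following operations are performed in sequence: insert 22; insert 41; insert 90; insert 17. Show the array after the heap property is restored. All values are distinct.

[98, 90, 91, 46, 68, 82, 49, 24, 22, 36, 41, 17]

insert 22:
  append 22 at index 8 → [98, 68, 91, 46, 36, 82, 49, 24, 22] (no swap needed)
insert 41:
  append 41 at index 9 → [98, 68, 91, 46, 36, 82, 49, 24, 22, 41]
  41 > parent 36 at index 4, swap → [98, 68, 91, 46, 41, 82, 49, 24, 22, 36]
insert 90:
  append 90 at index 10 → [98, 68, 91, 46, 41, 82, 49, 24, 22, 36, 90]
  90 > parent 41 at index 4, swap → [98, 68, 91, 46, 90, 82, 49, 24, 22, 36, 41]
  90 > parent 68 at index 1, swap → [98, 90, 91, 46, 68, 82, 49, 24, 22, 36, 41]
insert 17:
  append 17 at index 11 → [98, 90, 91, 46, 68, 82, 49, 24, 22, 36, 41, 17] (no swap needed)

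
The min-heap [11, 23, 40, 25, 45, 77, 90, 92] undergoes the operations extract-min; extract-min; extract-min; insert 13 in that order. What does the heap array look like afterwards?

extract-min → returns 11:
  remove root 11; move last element 92 to root → [92, 23, 40, 25, 45, 77, 90]
  92 vs smaller child 23 at index 1, swap → [23, 92, 40, 25, 45, 77, 90]
  92 vs smaller child 25 at index 3, swap → [23, 25, 40, 92, 45, 77, 90]
extract-min → returns 23:
  remove root 23; move last element 90 to root → [90, 25, 40, 92, 45, 77]
  90 vs smaller child 25 at index 1, swap → [25, 90, 40, 92, 45, 77]
  90 vs smaller child 45 at index 4, swap → [25, 45, 40, 92, 90, 77]
extract-min → returns 25:
  remove root 25; move last element 77 to root → [77, 45, 40, 92, 90]
  77 vs smaller child 40 at index 2, swap → [40, 45, 77, 92, 90]
insert 13:
  append 13 at index 5 → [40, 45, 77, 92, 90, 13]
  13 < parent 77 at index 2, swap → [40, 45, 13, 92, 90, 77]
  13 < parent 40 at index 0, swap → [13, 45, 40, 92, 90, 77]

[13, 45, 40, 92, 90, 77]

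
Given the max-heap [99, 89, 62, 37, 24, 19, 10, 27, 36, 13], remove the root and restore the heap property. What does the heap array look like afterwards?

remove root 99; move last element 13 to root → [13, 89, 62, 37, 24, 19, 10, 27, 36]
13 vs larger child 89 at index 1, swap → [89, 13, 62, 37, 24, 19, 10, 27, 36]
13 vs larger child 37 at index 3, swap → [89, 37, 62, 13, 24, 19, 10, 27, 36]
13 vs larger child 36 at index 8, swap → [89, 37, 62, 36, 24, 19, 10, 27, 13]

[89, 37, 62, 36, 24, 19, 10, 27, 13]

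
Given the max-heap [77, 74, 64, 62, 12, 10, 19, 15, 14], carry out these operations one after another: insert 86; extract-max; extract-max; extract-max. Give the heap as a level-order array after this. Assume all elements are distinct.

insert 86:
  append 86 at index 9 → [77, 74, 64, 62, 12, 10, 19, 15, 14, 86]
  86 > parent 12 at index 4, swap → [77, 74, 64, 62, 86, 10, 19, 15, 14, 12]
  86 > parent 74 at index 1, swap → [77, 86, 64, 62, 74, 10, 19, 15, 14, 12]
  86 > parent 77 at index 0, swap → [86, 77, 64, 62, 74, 10, 19, 15, 14, 12]
extract-max → returns 86:
  remove root 86; move last element 12 to root → [12, 77, 64, 62, 74, 10, 19, 15, 14]
  12 vs larger child 77 at index 1, swap → [77, 12, 64, 62, 74, 10, 19, 15, 14]
  12 vs larger child 74 at index 4, swap → [77, 74, 64, 62, 12, 10, 19, 15, 14]
extract-max → returns 77:
  remove root 77; move last element 14 to root → [14, 74, 64, 62, 12, 10, 19, 15]
  14 vs larger child 74 at index 1, swap → [74, 14, 64, 62, 12, 10, 19, 15]
  14 vs larger child 62 at index 3, swap → [74, 62, 64, 14, 12, 10, 19, 15]
  14 vs only child 15 at index 7, swap → [74, 62, 64, 15, 12, 10, 19, 14]
extract-max → returns 74:
  remove root 74; move last element 14 to root → [14, 62, 64, 15, 12, 10, 19]
  14 vs larger child 64 at index 2, swap → [64, 62, 14, 15, 12, 10, 19]
  14 vs larger child 19 at index 6, swap → [64, 62, 19, 15, 12, 10, 14]

[64, 62, 19, 15, 12, 10, 14]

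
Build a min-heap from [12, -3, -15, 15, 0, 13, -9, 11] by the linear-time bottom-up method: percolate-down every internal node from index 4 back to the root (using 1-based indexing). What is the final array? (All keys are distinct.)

sift down from index 4:
  15 vs only child 11 at index 8, swap → [12, -3, -15, 11, 0, 13, -9, 15]
sift down from index 3: already satisfies heap property
sift down from index 2: already satisfies heap property
sift down from index 1:
  12 vs smaller child -15 at index 3, swap → [-15, -3, 12, 11, 0, 13, -9, 15]
  12 vs smaller child -9 at index 7, swap → [-15, -3, -9, 11, 0, 13, 12, 15]

[-15, -3, -9, 11, 0, 13, 12, 15]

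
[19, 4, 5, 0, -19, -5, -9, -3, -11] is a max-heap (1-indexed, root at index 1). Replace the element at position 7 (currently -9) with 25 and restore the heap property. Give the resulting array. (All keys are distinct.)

set index 7 from -9 to 25 → [19, 4, 5, 0, -19, -5, 25, -3, -11]
25 > parent 5 at index 3, swap → [19, 4, 25, 0, -19, -5, 5, -3, -11]
25 > parent 19 at index 1, swap → [25, 4, 19, 0, -19, -5, 5, -3, -11]

[25, 4, 19, 0, -19, -5, 5, -3, -11]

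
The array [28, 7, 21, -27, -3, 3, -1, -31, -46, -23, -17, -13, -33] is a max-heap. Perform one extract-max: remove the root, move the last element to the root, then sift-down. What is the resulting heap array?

remove root 28; move last element -33 to root → [-33, 7, 21, -27, -3, 3, -1, -31, -46, -23, -17, -13]
-33 vs larger child 21 at index 2, swap → [21, 7, -33, -27, -3, 3, -1, -31, -46, -23, -17, -13]
-33 vs larger child 3 at index 5, swap → [21, 7, 3, -27, -3, -33, -1, -31, -46, -23, -17, -13]
-33 vs only child -13 at index 11, swap → [21, 7, 3, -27, -3, -13, -1, -31, -46, -23, -17, -33]

[21, 7, 3, -27, -3, -13, -1, -31, -46, -23, -17, -33]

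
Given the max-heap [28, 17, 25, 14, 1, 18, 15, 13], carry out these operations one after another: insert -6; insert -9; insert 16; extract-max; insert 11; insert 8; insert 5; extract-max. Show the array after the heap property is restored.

insert -6:
  append -6 at index 8 → [28, 17, 25, 14, 1, 18, 15, 13, -6] (no swap needed)
insert -9:
  append -9 at index 9 → [28, 17, 25, 14, 1, 18, 15, 13, -6, -9] (no swap needed)
insert 16:
  append 16 at index 10 → [28, 17, 25, 14, 1, 18, 15, 13, -6, -9, 16]
  16 > parent 1 at index 4, swap → [28, 17, 25, 14, 16, 18, 15, 13, -6, -9, 1]
extract-max → returns 28:
  remove root 28; move last element 1 to root → [1, 17, 25, 14, 16, 18, 15, 13, -6, -9]
  1 vs larger child 25 at index 2, swap → [25, 17, 1, 14, 16, 18, 15, 13, -6, -9]
  1 vs larger child 18 at index 5, swap → [25, 17, 18, 14, 16, 1, 15, 13, -6, -9]
insert 11:
  append 11 at index 10 → [25, 17, 18, 14, 16, 1, 15, 13, -6, -9, 11] (no swap needed)
insert 8:
  append 8 at index 11 → [25, 17, 18, 14, 16, 1, 15, 13, -6, -9, 11, 8]
  8 > parent 1 at index 5, swap → [25, 17, 18, 14, 16, 8, 15, 13, -6, -9, 11, 1]
insert 5:
  append 5 at index 12 → [25, 17, 18, 14, 16, 8, 15, 13, -6, -9, 11, 1, 5] (no swap needed)
extract-max → returns 25:
  remove root 25; move last element 5 to root → [5, 17, 18, 14, 16, 8, 15, 13, -6, -9, 11, 1]
  5 vs larger child 18 at index 2, swap → [18, 17, 5, 14, 16, 8, 15, 13, -6, -9, 11, 1]
  5 vs larger child 15 at index 6, swap → [18, 17, 15, 14, 16, 8, 5, 13, -6, -9, 11, 1]

[18, 17, 15, 14, 16, 8, 5, 13, -6, -9, 11, 1]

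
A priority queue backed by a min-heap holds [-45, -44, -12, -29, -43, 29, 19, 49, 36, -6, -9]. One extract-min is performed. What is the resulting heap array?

[-44, -43, -12, -29, -9, 29, 19, 49, 36, -6]

remove root -45; move last element -9 to root → [-9, -44, -12, -29, -43, 29, 19, 49, 36, -6]
-9 vs smaller child -44 at index 1, swap → [-44, -9, -12, -29, -43, 29, 19, 49, 36, -6]
-9 vs smaller child -43 at index 4, swap → [-44, -43, -12, -29, -9, 29, 19, 49, 36, -6]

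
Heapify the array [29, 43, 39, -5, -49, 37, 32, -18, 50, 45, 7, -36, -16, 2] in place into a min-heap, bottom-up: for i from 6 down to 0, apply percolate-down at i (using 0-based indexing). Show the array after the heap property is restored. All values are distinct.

[-49, -18, -36, -5, 7, -16, 2, 29, 50, 45, 43, 37, 39, 32]

sift down from index 6:
  32 vs only child 2 at index 13, swap → [29, 43, 39, -5, -49, 37, 2, -18, 50, 45, 7, -36, -16, 32]
sift down from index 5:
  37 vs smaller child -36 at index 11, swap → [29, 43, 39, -5, -49, -36, 2, -18, 50, 45, 7, 37, -16, 32]
sift down from index 4: already satisfies heap property
sift down from index 3:
  -5 vs smaller child -18 at index 7, swap → [29, 43, 39, -18, -49, -36, 2, -5, 50, 45, 7, 37, -16, 32]
sift down from index 2:
  39 vs smaller child -36 at index 5, swap → [29, 43, -36, -18, -49, 39, 2, -5, 50, 45, 7, 37, -16, 32]
  39 vs smaller child -16 at index 12, swap → [29, 43, -36, -18, -49, -16, 2, -5, 50, 45, 7, 37, 39, 32]
sift down from index 1:
  43 vs smaller child -49 at index 4, swap → [29, -49, -36, -18, 43, -16, 2, -5, 50, 45, 7, 37, 39, 32]
  43 vs smaller child 7 at index 10, swap → [29, -49, -36, -18, 7, -16, 2, -5, 50, 45, 43, 37, 39, 32]
sift down from index 0:
  29 vs smaller child -49 at index 1, swap → [-49, 29, -36, -18, 7, -16, 2, -5, 50, 45, 43, 37, 39, 32]
  29 vs smaller child -18 at index 3, swap → [-49, -18, -36, 29, 7, -16, 2, -5, 50, 45, 43, 37, 39, 32]
  29 vs smaller child -5 at index 7, swap → [-49, -18, -36, -5, 7, -16, 2, 29, 50, 45, 43, 37, 39, 32]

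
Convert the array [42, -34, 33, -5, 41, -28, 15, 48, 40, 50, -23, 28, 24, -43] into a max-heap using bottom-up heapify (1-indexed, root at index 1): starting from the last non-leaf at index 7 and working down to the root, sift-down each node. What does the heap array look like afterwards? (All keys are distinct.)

sift down from index 7: already satisfies heap property
sift down from index 6:
  -28 vs larger child 28 at index 12, swap → [42, -34, 33, -5, 41, 28, 15, 48, 40, 50, -23, -28, 24, -43]
sift down from index 5:
  41 vs larger child 50 at index 10, swap → [42, -34, 33, -5, 50, 28, 15, 48, 40, 41, -23, -28, 24, -43]
sift down from index 4:
  -5 vs larger child 48 at index 8, swap → [42, -34, 33, 48, 50, 28, 15, -5, 40, 41, -23, -28, 24, -43]
sift down from index 3: already satisfies heap property
sift down from index 2:
  -34 vs larger child 50 at index 5, swap → [42, 50, 33, 48, -34, 28, 15, -5, 40, 41, -23, -28, 24, -43]
  -34 vs larger child 41 at index 10, swap → [42, 50, 33, 48, 41, 28, 15, -5, 40, -34, -23, -28, 24, -43]
sift down from index 1:
  42 vs larger child 50 at index 2, swap → [50, 42, 33, 48, 41, 28, 15, -5, 40, -34, -23, -28, 24, -43]
  42 vs larger child 48 at index 4, swap → [50, 48, 33, 42, 41, 28, 15, -5, 40, -34, -23, -28, 24, -43]

[50, 48, 33, 42, 41, 28, 15, -5, 40, -34, -23, -28, 24, -43]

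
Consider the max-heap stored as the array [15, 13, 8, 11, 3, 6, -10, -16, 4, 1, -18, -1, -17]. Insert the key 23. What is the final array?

append 23 at index 13 → [15, 13, 8, 11, 3, 6, -10, -16, 4, 1, -18, -1, -17, 23]
23 > parent -10 at index 6, swap → [15, 13, 8, 11, 3, 6, 23, -16, 4, 1, -18, -1, -17, -10]
23 > parent 8 at index 2, swap → [15, 13, 23, 11, 3, 6, 8, -16, 4, 1, -18, -1, -17, -10]
23 > parent 15 at index 0, swap → [23, 13, 15, 11, 3, 6, 8, -16, 4, 1, -18, -1, -17, -10]

[23, 13, 15, 11, 3, 6, 8, -16, 4, 1, -18, -1, -17, -10]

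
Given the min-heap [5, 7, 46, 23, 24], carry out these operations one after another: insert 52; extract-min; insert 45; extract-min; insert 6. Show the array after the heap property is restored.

[6, 24, 23, 52, 46, 45]

insert 52:
  append 52 at index 5 → [5, 7, 46, 23, 24, 52] (no swap needed)
extract-min → returns 5:
  remove root 5; move last element 52 to root → [52, 7, 46, 23, 24]
  52 vs smaller child 7 at index 1, swap → [7, 52, 46, 23, 24]
  52 vs smaller child 23 at index 3, swap → [7, 23, 46, 52, 24]
insert 45:
  append 45 at index 5 → [7, 23, 46, 52, 24, 45]
  45 < parent 46 at index 2, swap → [7, 23, 45, 52, 24, 46]
extract-min → returns 7:
  remove root 7; move last element 46 to root → [46, 23, 45, 52, 24]
  46 vs smaller child 23 at index 1, swap → [23, 46, 45, 52, 24]
  46 vs smaller child 24 at index 4, swap → [23, 24, 45, 52, 46]
insert 6:
  append 6 at index 5 → [23, 24, 45, 52, 46, 6]
  6 < parent 45 at index 2, swap → [23, 24, 6, 52, 46, 45]
  6 < parent 23 at index 0, swap → [6, 24, 23, 52, 46, 45]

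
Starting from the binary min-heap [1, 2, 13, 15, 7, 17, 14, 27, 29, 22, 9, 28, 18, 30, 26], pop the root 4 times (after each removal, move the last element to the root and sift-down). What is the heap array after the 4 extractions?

[13, 15, 14, 18, 22, 17, 28, 27, 29, 30, 26]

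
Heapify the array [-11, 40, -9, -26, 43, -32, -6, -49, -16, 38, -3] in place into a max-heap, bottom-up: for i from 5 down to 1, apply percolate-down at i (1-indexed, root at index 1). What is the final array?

sift down from index 5: already satisfies heap property
sift down from index 4:
  -26 vs larger child -16 at index 9, swap → [-11, 40, -9, -16, 43, -32, -6, -49, -26, 38, -3]
sift down from index 3:
  -9 vs larger child -6 at index 7, swap → [-11, 40, -6, -16, 43, -32, -9, -49, -26, 38, -3]
sift down from index 2:
  40 vs larger child 43 at index 5, swap → [-11, 43, -6, -16, 40, -32, -9, -49, -26, 38, -3]
sift down from index 1:
  -11 vs larger child 43 at index 2, swap → [43, -11, -6, -16, 40, -32, -9, -49, -26, 38, -3]
  -11 vs larger child 40 at index 5, swap → [43, 40, -6, -16, -11, -32, -9, -49, -26, 38, -3]
  -11 vs larger child 38 at index 10, swap → [43, 40, -6, -16, 38, -32, -9, -49, -26, -11, -3]

[43, 40, -6, -16, 38, -32, -9, -49, -26, -11, -3]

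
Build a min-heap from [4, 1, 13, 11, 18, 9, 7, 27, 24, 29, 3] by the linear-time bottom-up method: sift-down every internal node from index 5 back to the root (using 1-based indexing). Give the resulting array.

[1, 3, 7, 11, 4, 9, 13, 27, 24, 29, 18]

sift down from index 5:
  18 vs smaller child 3 at index 11, swap → [4, 1, 13, 11, 3, 9, 7, 27, 24, 29, 18]
sift down from index 4: already satisfies heap property
sift down from index 3:
  13 vs smaller child 7 at index 7, swap → [4, 1, 7, 11, 3, 9, 13, 27, 24, 29, 18]
sift down from index 2: already satisfies heap property
sift down from index 1:
  4 vs smaller child 1 at index 2, swap → [1, 4, 7, 11, 3, 9, 13, 27, 24, 29, 18]
  4 vs smaller child 3 at index 5, swap → [1, 3, 7, 11, 4, 9, 13, 27, 24, 29, 18]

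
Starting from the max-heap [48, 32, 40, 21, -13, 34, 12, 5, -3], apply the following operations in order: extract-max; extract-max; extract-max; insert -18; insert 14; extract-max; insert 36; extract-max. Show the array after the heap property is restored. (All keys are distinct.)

extract-max → returns 48:
  remove root 48; move last element -3 to root → [-3, 32, 40, 21, -13, 34, 12, 5]
  -3 vs larger child 40 at index 2, swap → [40, 32, -3, 21, -13, 34, 12, 5]
  -3 vs larger child 34 at index 5, swap → [40, 32, 34, 21, -13, -3, 12, 5]
extract-max → returns 40:
  remove root 40; move last element 5 to root → [5, 32, 34, 21, -13, -3, 12]
  5 vs larger child 34 at index 2, swap → [34, 32, 5, 21, -13, -3, 12]
  5 vs larger child 12 at index 6, swap → [34, 32, 12, 21, -13, -3, 5]
extract-max → returns 34:
  remove root 34; move last element 5 to root → [5, 32, 12, 21, -13, -3]
  5 vs larger child 32 at index 1, swap → [32, 5, 12, 21, -13, -3]
  5 vs larger child 21 at index 3, swap → [32, 21, 12, 5, -13, -3]
insert -18:
  append -18 at index 6 → [32, 21, 12, 5, -13, -3, -18] (no swap needed)
insert 14:
  append 14 at index 7 → [32, 21, 12, 5, -13, -3, -18, 14]
  14 > parent 5 at index 3, swap → [32, 21, 12, 14, -13, -3, -18, 5]
extract-max → returns 32:
  remove root 32; move last element 5 to root → [5, 21, 12, 14, -13, -3, -18]
  5 vs larger child 21 at index 1, swap → [21, 5, 12, 14, -13, -3, -18]
  5 vs larger child 14 at index 3, swap → [21, 14, 12, 5, -13, -3, -18]
insert 36:
  append 36 at index 7 → [21, 14, 12, 5, -13, -3, -18, 36]
  36 > parent 5 at index 3, swap → [21, 14, 12, 36, -13, -3, -18, 5]
  36 > parent 14 at index 1, swap → [21, 36, 12, 14, -13, -3, -18, 5]
  36 > parent 21 at index 0, swap → [36, 21, 12, 14, -13, -3, -18, 5]
extract-max → returns 36:
  remove root 36; move last element 5 to root → [5, 21, 12, 14, -13, -3, -18]
  5 vs larger child 21 at index 1, swap → [21, 5, 12, 14, -13, -3, -18]
  5 vs larger child 14 at index 3, swap → [21, 14, 12, 5, -13, -3, -18]

[21, 14, 12, 5, -13, -3, -18]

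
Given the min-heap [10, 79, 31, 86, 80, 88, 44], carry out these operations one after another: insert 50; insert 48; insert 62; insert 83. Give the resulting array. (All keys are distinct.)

insert 50:
  append 50 at index 7 → [10, 79, 31, 86, 80, 88, 44, 50]
  50 < parent 86 at index 3, swap → [10, 79, 31, 50, 80, 88, 44, 86]
  50 < parent 79 at index 1, swap → [10, 50, 31, 79, 80, 88, 44, 86]
insert 48:
  append 48 at index 8 → [10, 50, 31, 79, 80, 88, 44, 86, 48]
  48 < parent 79 at index 3, swap → [10, 50, 31, 48, 80, 88, 44, 86, 79]
  48 < parent 50 at index 1, swap → [10, 48, 31, 50, 80, 88, 44, 86, 79]
insert 62:
  append 62 at index 9 → [10, 48, 31, 50, 80, 88, 44, 86, 79, 62]
  62 < parent 80 at index 4, swap → [10, 48, 31, 50, 62, 88, 44, 86, 79, 80]
insert 83:
  append 83 at index 10 → [10, 48, 31, 50, 62, 88, 44, 86, 79, 80, 83] (no swap needed)

[10, 48, 31, 50, 62, 88, 44, 86, 79, 80, 83]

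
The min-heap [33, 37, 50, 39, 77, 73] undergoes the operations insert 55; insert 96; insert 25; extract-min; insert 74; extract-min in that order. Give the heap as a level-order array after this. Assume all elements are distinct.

insert 55:
  append 55 at index 6 → [33, 37, 50, 39, 77, 73, 55] (no swap needed)
insert 96:
  append 96 at index 7 → [33, 37, 50, 39, 77, 73, 55, 96] (no swap needed)
insert 25:
  append 25 at index 8 → [33, 37, 50, 39, 77, 73, 55, 96, 25]
  25 < parent 39 at index 3, swap → [33, 37, 50, 25, 77, 73, 55, 96, 39]
  25 < parent 37 at index 1, swap → [33, 25, 50, 37, 77, 73, 55, 96, 39]
  25 < parent 33 at index 0, swap → [25, 33, 50, 37, 77, 73, 55, 96, 39]
extract-min → returns 25:
  remove root 25; move last element 39 to root → [39, 33, 50, 37, 77, 73, 55, 96]
  39 vs smaller child 33 at index 1, swap → [33, 39, 50, 37, 77, 73, 55, 96]
  39 vs smaller child 37 at index 3, swap → [33, 37, 50, 39, 77, 73, 55, 96]
insert 74:
  append 74 at index 8 → [33, 37, 50, 39, 77, 73, 55, 96, 74] (no swap needed)
extract-min → returns 33:
  remove root 33; move last element 74 to root → [74, 37, 50, 39, 77, 73, 55, 96]
  74 vs smaller child 37 at index 1, swap → [37, 74, 50, 39, 77, 73, 55, 96]
  74 vs smaller child 39 at index 3, swap → [37, 39, 50, 74, 77, 73, 55, 96]

[37, 39, 50, 74, 77, 73, 55, 96]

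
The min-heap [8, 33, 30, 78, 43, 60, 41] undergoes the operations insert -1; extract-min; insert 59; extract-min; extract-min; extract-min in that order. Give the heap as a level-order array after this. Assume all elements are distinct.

[41, 43, 60, 59, 78]

insert -1:
  append -1 at index 7 → [8, 33, 30, 78, 43, 60, 41, -1]
  -1 < parent 78 at index 3, swap → [8, 33, 30, -1, 43, 60, 41, 78]
  -1 < parent 33 at index 1, swap → [8, -1, 30, 33, 43, 60, 41, 78]
  -1 < parent 8 at index 0, swap → [-1, 8, 30, 33, 43, 60, 41, 78]
extract-min → returns -1:
  remove root -1; move last element 78 to root → [78, 8, 30, 33, 43, 60, 41]
  78 vs smaller child 8 at index 1, swap → [8, 78, 30, 33, 43, 60, 41]
  78 vs smaller child 33 at index 3, swap → [8, 33, 30, 78, 43, 60, 41]
insert 59:
  append 59 at index 7 → [8, 33, 30, 78, 43, 60, 41, 59]
  59 < parent 78 at index 3, swap → [8, 33, 30, 59, 43, 60, 41, 78]
extract-min → returns 8:
  remove root 8; move last element 78 to root → [78, 33, 30, 59, 43, 60, 41]
  78 vs smaller child 30 at index 2, swap → [30, 33, 78, 59, 43, 60, 41]
  78 vs smaller child 41 at index 6, swap → [30, 33, 41, 59, 43, 60, 78]
extract-min → returns 30:
  remove root 30; move last element 78 to root → [78, 33, 41, 59, 43, 60]
  78 vs smaller child 33 at index 1, swap → [33, 78, 41, 59, 43, 60]
  78 vs smaller child 43 at index 4, swap → [33, 43, 41, 59, 78, 60]
extract-min → returns 33:
  remove root 33; move last element 60 to root → [60, 43, 41, 59, 78]
  60 vs smaller child 41 at index 2, swap → [41, 43, 60, 59, 78]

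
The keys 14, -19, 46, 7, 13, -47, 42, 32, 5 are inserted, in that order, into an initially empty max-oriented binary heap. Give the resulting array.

[46, 32, 42, 13, 7, -47, 14, -19, 5]

Insert 14:
  append 14 at index 0 → [14] (no swap needed)
Insert -19:
  append -19 at index 1 → [14, -19] (no swap needed)
Insert 46:
  append 46 at index 2 → [14, -19, 46]
  46 > parent 14 at index 0, swap → [46, -19, 14]
Insert 7:
  append 7 at index 3 → [46, -19, 14, 7]
  7 > parent -19 at index 1, swap → [46, 7, 14, -19]
Insert 13:
  append 13 at index 4 → [46, 7, 14, -19, 13]
  13 > parent 7 at index 1, swap → [46, 13, 14, -19, 7]
Insert -47:
  append -47 at index 5 → [46, 13, 14, -19, 7, -47] (no swap needed)
Insert 42:
  append 42 at index 6 → [46, 13, 14, -19, 7, -47, 42]
  42 > parent 14 at index 2, swap → [46, 13, 42, -19, 7, -47, 14]
Insert 32:
  append 32 at index 7 → [46, 13, 42, -19, 7, -47, 14, 32]
  32 > parent -19 at index 3, swap → [46, 13, 42, 32, 7, -47, 14, -19]
  32 > parent 13 at index 1, swap → [46, 32, 42, 13, 7, -47, 14, -19]
Insert 5:
  append 5 at index 8 → [46, 32, 42, 13, 7, -47, 14, -19, 5] (no swap needed)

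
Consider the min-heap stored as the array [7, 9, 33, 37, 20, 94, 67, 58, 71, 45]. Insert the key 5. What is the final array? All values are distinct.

append 5 at index 10 → [7, 9, 33, 37, 20, 94, 67, 58, 71, 45, 5]
5 < parent 20 at index 4, swap → [7, 9, 33, 37, 5, 94, 67, 58, 71, 45, 20]
5 < parent 9 at index 1, swap → [7, 5, 33, 37, 9, 94, 67, 58, 71, 45, 20]
5 < parent 7 at index 0, swap → [5, 7, 33, 37, 9, 94, 67, 58, 71, 45, 20]

[5, 7, 33, 37, 9, 94, 67, 58, 71, 45, 20]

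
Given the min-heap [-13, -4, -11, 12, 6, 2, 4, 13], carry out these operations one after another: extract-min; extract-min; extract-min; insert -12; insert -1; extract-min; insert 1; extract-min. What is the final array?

[1, 4, 2, 12, 6, 13]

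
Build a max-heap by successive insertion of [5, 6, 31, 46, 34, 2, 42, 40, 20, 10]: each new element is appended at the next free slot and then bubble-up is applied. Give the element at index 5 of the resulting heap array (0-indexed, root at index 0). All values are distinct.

Insert 5:
  append 5 at index 0 → [5] (no swap needed)
Insert 6:
  append 6 at index 1 → [5, 6]
  6 > parent 5 at index 0, swap → [6, 5]
Insert 31:
  append 31 at index 2 → [6, 5, 31]
  31 > parent 6 at index 0, swap → [31, 5, 6]
Insert 46:
  append 46 at index 3 → [31, 5, 6, 46]
  46 > parent 5 at index 1, swap → [31, 46, 6, 5]
  46 > parent 31 at index 0, swap → [46, 31, 6, 5]
Insert 34:
  append 34 at index 4 → [46, 31, 6, 5, 34]
  34 > parent 31 at index 1, swap → [46, 34, 6, 5, 31]
Insert 2:
  append 2 at index 5 → [46, 34, 6, 5, 31, 2] (no swap needed)
Insert 42:
  append 42 at index 6 → [46, 34, 6, 5, 31, 2, 42]
  42 > parent 6 at index 2, swap → [46, 34, 42, 5, 31, 2, 6]
Insert 40:
  append 40 at index 7 → [46, 34, 42, 5, 31, 2, 6, 40]
  40 > parent 5 at index 3, swap → [46, 34, 42, 40, 31, 2, 6, 5]
  40 > parent 34 at index 1, swap → [46, 40, 42, 34, 31, 2, 6, 5]
Insert 20:
  append 20 at index 8 → [46, 40, 42, 34, 31, 2, 6, 5, 20] (no swap needed)
Insert 10:
  append 10 at index 9 → [46, 40, 42, 34, 31, 2, 6, 5, 20, 10] (no swap needed)
resulting array: [46, 40, 42, 34, 31, 2, 6, 5, 20, 10]

2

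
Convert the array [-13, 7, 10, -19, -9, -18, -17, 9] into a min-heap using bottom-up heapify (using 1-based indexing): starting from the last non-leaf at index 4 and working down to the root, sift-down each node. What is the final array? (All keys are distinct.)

sift down from index 4: already satisfies heap property
sift down from index 3:
  10 vs smaller child -18 at index 6, swap → [-13, 7, -18, -19, -9, 10, -17, 9]
sift down from index 2:
  7 vs smaller child -19 at index 4, swap → [-13, -19, -18, 7, -9, 10, -17, 9]
sift down from index 1:
  -13 vs smaller child -19 at index 2, swap → [-19, -13, -18, 7, -9, 10, -17, 9]

[-19, -13, -18, 7, -9, 10, -17, 9]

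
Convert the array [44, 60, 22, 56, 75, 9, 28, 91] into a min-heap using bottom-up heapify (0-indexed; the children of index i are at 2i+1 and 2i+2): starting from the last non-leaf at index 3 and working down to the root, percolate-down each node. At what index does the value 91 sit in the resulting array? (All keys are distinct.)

7

sift down from index 3: already satisfies heap property
sift down from index 2:
  22 vs smaller child 9 at index 5, swap → [44, 60, 9, 56, 75, 22, 28, 91]
sift down from index 1:
  60 vs smaller child 56 at index 3, swap → [44, 56, 9, 60, 75, 22, 28, 91]
sift down from index 0:
  44 vs smaller child 9 at index 2, swap → [9, 56, 44, 60, 75, 22, 28, 91]
  44 vs smaller child 22 at index 5, swap → [9, 56, 22, 60, 75, 44, 28, 91]
resulting array: [9, 56, 22, 60, 75, 44, 28, 91]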